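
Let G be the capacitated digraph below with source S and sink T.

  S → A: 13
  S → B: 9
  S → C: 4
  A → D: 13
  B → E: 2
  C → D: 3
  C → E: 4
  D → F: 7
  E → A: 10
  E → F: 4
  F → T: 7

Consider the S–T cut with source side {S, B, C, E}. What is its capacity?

Edges leaving {S, B, C, E}: S→A (13), C→D (3), E→A (10), E→F (4).
Cut capacity = 13 + 3 + 10 + 4 = 30.

30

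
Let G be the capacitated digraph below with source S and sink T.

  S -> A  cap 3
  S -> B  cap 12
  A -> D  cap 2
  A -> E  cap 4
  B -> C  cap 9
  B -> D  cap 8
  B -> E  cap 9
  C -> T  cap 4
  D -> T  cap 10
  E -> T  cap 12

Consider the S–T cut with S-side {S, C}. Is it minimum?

No — its capacity is 19, but the minimum cut has capacity 15.

Given cut capacity: 3 + 12 + 4 = 19.
Augment S→A→D→T: bottleneck 2, flow now 2.
Augment S→A→E→T: bottleneck 1, flow now 3.
Augment S→B→C→T: bottleneck 4, flow now 7.
Augment S→B→D→T: bottleneck 8, flow now 15.
No augmenting path remains; maximum flow = 15.
In the residual graph, reachable from S: {S}.
Min-cut edges: S→A (3), S→B (12); capacity 3 + 12 = 15.
Cut capacity 19 exceeds the max flow 15, so it is not minimum.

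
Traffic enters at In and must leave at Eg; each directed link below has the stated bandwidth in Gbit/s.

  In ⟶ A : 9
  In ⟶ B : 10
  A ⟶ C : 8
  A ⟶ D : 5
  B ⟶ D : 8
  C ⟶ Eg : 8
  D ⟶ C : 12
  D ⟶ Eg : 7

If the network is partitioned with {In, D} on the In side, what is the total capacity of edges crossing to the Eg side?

38

Edges leaving {In, D}: In→A (9), In→B (10), D→C (12), D→Eg (7).
Cut capacity = 9 + 10 + 12 + 7 = 38.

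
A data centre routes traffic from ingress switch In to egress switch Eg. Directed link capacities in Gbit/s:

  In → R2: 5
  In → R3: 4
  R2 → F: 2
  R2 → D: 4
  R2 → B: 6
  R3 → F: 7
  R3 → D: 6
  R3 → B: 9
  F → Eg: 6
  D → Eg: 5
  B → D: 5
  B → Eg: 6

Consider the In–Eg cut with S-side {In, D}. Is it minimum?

No — its capacity is 14, but the minimum cut has capacity 9.

Given cut capacity: 5 + 4 + 5 = 14.
Augment In→R2→F→Eg: bottleneck 2, flow now 2.
Augment In→R2→D→Eg: bottleneck 3, flow now 5.
Augment In→R3→F→Eg: bottleneck 4, flow now 9.
No augmenting path remains; maximum flow = 9.
In the residual graph, reachable from In: {In}.
Min-cut edges: In→R2 (5), In→R3 (4); capacity 5 + 4 = 9.
Cut capacity 14 exceeds the max flow 9, so it is not minimum.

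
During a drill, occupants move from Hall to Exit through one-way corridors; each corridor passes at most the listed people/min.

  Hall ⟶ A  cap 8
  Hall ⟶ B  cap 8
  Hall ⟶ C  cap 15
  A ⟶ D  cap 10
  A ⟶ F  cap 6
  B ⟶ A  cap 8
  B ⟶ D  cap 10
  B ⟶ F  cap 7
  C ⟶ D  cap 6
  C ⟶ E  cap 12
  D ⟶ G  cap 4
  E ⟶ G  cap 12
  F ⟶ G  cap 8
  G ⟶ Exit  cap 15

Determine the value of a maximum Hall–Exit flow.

15

Augment Hall→A→D→G→Exit: bottleneck 4, flow now 4.
Augment Hall→A→F→G→Exit: bottleneck 4, flow now 8.
Augment Hall→B→F→G→Exit: bottleneck 4, flow now 12.
Augment Hall→C→E→G→Exit: bottleneck 3, flow now 15.
No augmenting path remains; maximum flow = 15.
In the residual graph, reachable from Hall: {Hall, A, B, C, D, E, F, G}.
Min-cut edges: G→Exit (15); capacity 15 = 15.
This cut is saturated, so no flow can exceed 15.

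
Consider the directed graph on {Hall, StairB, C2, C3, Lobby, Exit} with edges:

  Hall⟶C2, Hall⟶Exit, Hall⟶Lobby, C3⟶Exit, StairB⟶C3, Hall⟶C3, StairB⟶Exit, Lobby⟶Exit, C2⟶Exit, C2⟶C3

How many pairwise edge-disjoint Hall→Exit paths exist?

4

Assign every edge capacity 1; by Menger, the answer equals the max flow.
Path Hall→Exit (+1); total 1.
Path Hall→C2→Exit (+1); total 2.
Path Hall→C3→Exit (+1); total 3.
Path Hall→Lobby→Exit (+1); total 4.
No residual Hall→Exit path; max flow = 4.
Certifying cut of size 4: {Hall→C2, Hall→C3, Hall→Exit, Hall→Lobby}.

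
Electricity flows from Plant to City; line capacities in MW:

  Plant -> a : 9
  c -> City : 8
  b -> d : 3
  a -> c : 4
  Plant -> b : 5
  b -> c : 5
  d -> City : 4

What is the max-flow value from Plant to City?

Augment Plant→a→c→City: bottleneck 4, flow now 4.
Augment Plant→b→c→City: bottleneck 4, flow now 8.
Augment Plant→b→d→City: bottleneck 1, flow now 9.
No augmenting path remains; maximum flow = 9.
In the residual graph, reachable from Plant: {Plant, a}.
Min-cut edges: Plant→b (5), a→c (4); capacity 5 + 4 = 9.
This cut is saturated, so no flow can exceed 9.

9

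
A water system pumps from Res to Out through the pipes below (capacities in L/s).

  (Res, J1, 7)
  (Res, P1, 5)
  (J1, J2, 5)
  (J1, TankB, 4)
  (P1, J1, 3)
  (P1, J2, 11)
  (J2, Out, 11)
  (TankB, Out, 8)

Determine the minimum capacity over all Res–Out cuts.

12

Augment Res→J1→J2→Out: bottleneck 5, flow now 5.
Augment Res→J1→TankB→Out: bottleneck 2, flow now 7.
Augment Res→P1→J2→Out: bottleneck 5, flow now 12.
No augmenting path remains; maximum flow = 12.
By max-flow min-cut, the minimum cut capacity equals the max flow.
In the residual graph, reachable from Res: {Res}.
Min-cut edges: Res→J1 (7), Res→P1 (5); capacity 7 + 5 = 12.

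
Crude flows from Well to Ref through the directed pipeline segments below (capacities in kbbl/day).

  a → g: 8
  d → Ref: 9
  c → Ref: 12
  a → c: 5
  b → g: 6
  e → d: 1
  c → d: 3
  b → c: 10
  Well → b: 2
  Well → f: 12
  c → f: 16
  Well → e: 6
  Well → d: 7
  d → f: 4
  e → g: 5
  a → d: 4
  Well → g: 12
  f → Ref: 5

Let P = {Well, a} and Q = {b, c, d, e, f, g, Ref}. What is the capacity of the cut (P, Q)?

Edges leaving {Well, a}: Well→b (2), Well→d (7), Well→e (6), Well→f (12), Well→g (12), a→c (5), a→d (4), a→g (8).
Cut capacity = 2 + 7 + 6 + 12 + 12 + 5 + 4 + 8 = 56.

56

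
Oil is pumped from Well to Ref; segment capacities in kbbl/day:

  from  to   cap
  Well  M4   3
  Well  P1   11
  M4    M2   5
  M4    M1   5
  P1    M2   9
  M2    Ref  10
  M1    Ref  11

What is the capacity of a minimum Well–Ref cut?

Augment Well→M4→M2→Ref: bottleneck 3, flow now 3.
Augment Well→P1→M2→Ref: bottleneck 7, flow now 10.
Augment Well→P1→M2→M4→M1→Ref: bottleneck 2, flow now 12. (uses reverse residual edge)
No augmenting path remains; maximum flow = 12.
By max-flow min-cut, the minimum cut capacity equals the max flow.
In the residual graph, reachable from Well: {Well, P1}.
Min-cut edges: Well→M4 (3), P1→M2 (9); capacity 3 + 9 = 12.

12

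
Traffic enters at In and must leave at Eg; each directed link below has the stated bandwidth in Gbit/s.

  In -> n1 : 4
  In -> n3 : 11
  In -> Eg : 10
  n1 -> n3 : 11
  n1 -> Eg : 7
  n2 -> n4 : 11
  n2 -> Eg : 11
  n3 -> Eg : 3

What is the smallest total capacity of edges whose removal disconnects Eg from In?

17

Augment In→Eg: bottleneck 10, flow now 10.
Augment In→n1→Eg: bottleneck 4, flow now 14.
Augment In→n3→Eg: bottleneck 3, flow now 17.
No augmenting path remains; maximum flow = 17.
By max-flow min-cut, the minimum cut capacity equals the max flow.
In the residual graph, reachable from In: {In, n3}.
Min-cut edges: In→n1 (4), In→Eg (10), n3→Eg (3); capacity 4 + 10 + 3 = 17.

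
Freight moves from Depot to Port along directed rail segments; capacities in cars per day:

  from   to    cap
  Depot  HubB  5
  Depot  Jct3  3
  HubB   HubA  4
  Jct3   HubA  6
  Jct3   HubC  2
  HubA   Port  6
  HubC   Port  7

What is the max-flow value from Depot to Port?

7

Augment Depot→HubB→HubA→Port: bottleneck 4, flow now 4.
Augment Depot→Jct3→HubA→Port: bottleneck 2, flow now 6.
Augment Depot→Jct3→HubC→Port: bottleneck 1, flow now 7.
No augmenting path remains; maximum flow = 7.
In the residual graph, reachable from Depot: {Depot, HubB}.
Min-cut edges: Depot→Jct3 (3), HubB→HubA (4); capacity 3 + 4 = 7.
This cut is saturated, so no flow can exceed 7.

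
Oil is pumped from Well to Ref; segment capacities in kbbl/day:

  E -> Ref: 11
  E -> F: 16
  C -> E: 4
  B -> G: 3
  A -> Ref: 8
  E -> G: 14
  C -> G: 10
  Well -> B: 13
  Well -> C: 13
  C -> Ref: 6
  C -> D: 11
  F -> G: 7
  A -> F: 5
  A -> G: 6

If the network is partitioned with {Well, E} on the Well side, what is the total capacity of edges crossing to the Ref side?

67

Edges leaving {Well, E}: Well→B (13), Well→C (13), E→F (16), E→G (14), E→Ref (11).
Cut capacity = 13 + 13 + 16 + 14 + 11 = 67.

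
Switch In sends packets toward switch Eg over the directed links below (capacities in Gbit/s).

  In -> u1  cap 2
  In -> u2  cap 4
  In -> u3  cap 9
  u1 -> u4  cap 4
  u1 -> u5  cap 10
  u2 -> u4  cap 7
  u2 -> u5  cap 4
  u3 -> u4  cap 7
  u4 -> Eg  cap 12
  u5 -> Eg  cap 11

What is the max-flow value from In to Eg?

13

Augment In→u1→u4→Eg: bottleneck 2, flow now 2.
Augment In→u2→u4→Eg: bottleneck 4, flow now 6.
Augment In→u3→u4→Eg: bottleneck 6, flow now 12.
Augment In→u3→u4→u1→u5→Eg: bottleneck 1, flow now 13. (uses reverse residual edge)
No augmenting path remains; maximum flow = 13.
In the residual graph, reachable from In: {In, u3}.
Min-cut edges: In→u1 (2), In→u2 (4), u3→u4 (7); capacity 2 + 4 + 7 = 13.
This cut is saturated, so no flow can exceed 13.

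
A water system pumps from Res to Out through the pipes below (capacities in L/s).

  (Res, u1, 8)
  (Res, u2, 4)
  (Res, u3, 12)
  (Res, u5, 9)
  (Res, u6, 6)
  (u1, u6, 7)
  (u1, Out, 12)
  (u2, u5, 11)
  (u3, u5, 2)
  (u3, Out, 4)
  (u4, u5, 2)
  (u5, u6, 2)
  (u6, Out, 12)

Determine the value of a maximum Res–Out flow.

Augment Res→u1→Out: bottleneck 8, flow now 8.
Augment Res→u3→Out: bottleneck 4, flow now 12.
Augment Res→u6→Out: bottleneck 6, flow now 18.
Augment Res→u5→u6→Out: bottleneck 2, flow now 20.
No augmenting path remains; maximum flow = 20.
In the residual graph, reachable from Res: {Res, u2, u3, u5}.
Min-cut edges: Res→u1 (8), Res→u6 (6), u3→Out (4), u5→u6 (2); capacity 8 + 6 + 4 + 2 = 20.
This cut is saturated, so no flow can exceed 20.

20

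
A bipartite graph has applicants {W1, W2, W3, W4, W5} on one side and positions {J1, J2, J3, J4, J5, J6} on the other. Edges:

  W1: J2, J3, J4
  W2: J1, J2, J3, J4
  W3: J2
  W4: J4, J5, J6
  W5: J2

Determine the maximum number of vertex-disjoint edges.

Unit-capacity flow: source→left, listed edges, right→sink; max matching = max flow.
Augmenting path W1→J2 (+1); matched 1.
Augmenting path W2→J1 (+1); matched 2.
Augmenting path W4→J4 (+1); matched 3.
Augmenting path W3→J2→W1→J3 (+1); matched 4.
No augmenting path remains; maximum matching = 4.
König certificate: {W1, W2, W4, J2} is a vertex cover of size 4 (every listed pair touches it), so no matching can be larger.

4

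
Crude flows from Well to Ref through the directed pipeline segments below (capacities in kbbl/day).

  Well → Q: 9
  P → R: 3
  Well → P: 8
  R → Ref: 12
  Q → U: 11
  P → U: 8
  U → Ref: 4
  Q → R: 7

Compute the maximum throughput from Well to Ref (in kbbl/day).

Augment Well→P→R→Ref: bottleneck 3, flow now 3.
Augment Well→P→U→Ref: bottleneck 4, flow now 7.
Augment Well→Q→R→Ref: bottleneck 7, flow now 14.
No augmenting path remains; maximum flow = 14.
In the residual graph, reachable from Well: {Well, P, Q, U}.
Min-cut edges: P→R (3), Q→R (7), U→Ref (4); capacity 3 + 7 + 4 = 14.
This cut is saturated, so no flow can exceed 14.

14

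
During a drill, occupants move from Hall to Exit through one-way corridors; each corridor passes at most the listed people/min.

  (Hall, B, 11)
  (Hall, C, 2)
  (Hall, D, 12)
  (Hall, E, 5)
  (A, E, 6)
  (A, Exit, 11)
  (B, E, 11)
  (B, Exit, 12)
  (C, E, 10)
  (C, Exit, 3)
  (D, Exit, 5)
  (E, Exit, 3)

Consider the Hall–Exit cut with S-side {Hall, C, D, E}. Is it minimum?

Given cut capacity: 11 + 3 + 5 + 3 = 22.
Augment Hall→B→Exit: bottleneck 11, flow now 11.
Augment Hall→C→Exit: bottleneck 2, flow now 13.
Augment Hall→D→Exit: bottleneck 5, flow now 18.
Augment Hall→E→Exit: bottleneck 3, flow now 21.
No augmenting path remains; maximum flow = 21.
In the residual graph, reachable from Hall: {Hall, D, E}.
Min-cut edges: Hall→B (11), Hall→C (2), D→Exit (5), E→Exit (3); capacity 11 + 2 + 5 + 3 = 21.
Cut capacity 22 exceeds the max flow 21, so it is not minimum.

No — its capacity is 22, but the minimum cut has capacity 21.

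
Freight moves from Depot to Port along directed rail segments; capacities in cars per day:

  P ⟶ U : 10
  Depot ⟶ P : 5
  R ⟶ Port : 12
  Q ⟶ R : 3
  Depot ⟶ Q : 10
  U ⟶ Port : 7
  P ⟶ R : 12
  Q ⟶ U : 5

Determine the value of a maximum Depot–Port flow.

Augment Depot→P→R→Port: bottleneck 5, flow now 5.
Augment Depot→Q→R→Port: bottleneck 3, flow now 8.
Augment Depot→Q→U→Port: bottleneck 5, flow now 13.
No augmenting path remains; maximum flow = 13.
In the residual graph, reachable from Depot: {Depot, Q}.
Min-cut edges: Depot→P (5), Q→R (3), Q→U (5); capacity 5 + 3 + 5 = 13.
This cut is saturated, so no flow can exceed 13.

13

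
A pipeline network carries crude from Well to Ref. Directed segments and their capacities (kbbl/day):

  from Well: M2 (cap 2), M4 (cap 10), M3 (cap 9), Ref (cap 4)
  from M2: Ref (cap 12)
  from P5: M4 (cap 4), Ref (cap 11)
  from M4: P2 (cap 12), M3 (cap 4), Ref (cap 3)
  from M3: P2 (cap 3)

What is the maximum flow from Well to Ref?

9

Augment Well→Ref: bottleneck 4, flow now 4.
Augment Well→M2→Ref: bottleneck 2, flow now 6.
Augment Well→M4→Ref: bottleneck 3, flow now 9.
No augmenting path remains; maximum flow = 9.
In the residual graph, reachable from Well: {Well, M4, P2, M3}.
Min-cut edges: Well→M2 (2), Well→Ref (4), M4→Ref (3); capacity 2 + 4 + 3 = 9.
This cut is saturated, so no flow can exceed 9.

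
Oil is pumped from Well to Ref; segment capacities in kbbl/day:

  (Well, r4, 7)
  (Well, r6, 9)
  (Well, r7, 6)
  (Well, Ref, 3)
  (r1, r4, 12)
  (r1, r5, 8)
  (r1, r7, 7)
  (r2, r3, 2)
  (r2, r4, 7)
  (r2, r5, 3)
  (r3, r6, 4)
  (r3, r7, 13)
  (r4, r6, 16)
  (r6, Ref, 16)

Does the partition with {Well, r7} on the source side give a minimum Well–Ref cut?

Yes — it is a minimum cut (capacity 19).

Given cut capacity: 7 + 9 + 3 = 19.
Augment Well→Ref: bottleneck 3, flow now 3.
Augment Well→r6→Ref: bottleneck 9, flow now 12.
Augment Well→r4→r6→Ref: bottleneck 7, flow now 19.
No augmenting path remains; maximum flow = 19.
Cut capacity 19 equals the max flow, so it is a minimum cut.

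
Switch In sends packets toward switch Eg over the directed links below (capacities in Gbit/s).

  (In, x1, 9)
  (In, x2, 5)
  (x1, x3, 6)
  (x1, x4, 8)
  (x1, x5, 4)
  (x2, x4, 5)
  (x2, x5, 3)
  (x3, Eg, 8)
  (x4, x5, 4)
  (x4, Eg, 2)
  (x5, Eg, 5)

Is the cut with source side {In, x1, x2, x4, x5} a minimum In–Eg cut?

Given cut capacity: 6 + 2 + 5 = 13.
Augment In→x1→x3→Eg: bottleneck 6, flow now 6.
Augment In→x1→x4→Eg: bottleneck 2, flow now 8.
Augment In→x1→x5→Eg: bottleneck 1, flow now 9.
Augment In→x2→x5→Eg: bottleneck 3, flow now 12.
Augment In→x2→x4→x5→Eg: bottleneck 1, flow now 13.
No augmenting path remains; maximum flow = 13.
Cut capacity 13 equals the max flow, so it is a minimum cut.

Yes — it is a minimum cut (capacity 13).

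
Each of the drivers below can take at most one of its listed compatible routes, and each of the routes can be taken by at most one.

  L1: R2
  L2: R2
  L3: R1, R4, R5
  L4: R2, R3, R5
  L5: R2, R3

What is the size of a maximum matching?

Unit-capacity flow: source→left, listed edges, right→sink; max matching = max flow.
Augmenting path L1→R2 (+1); matched 1.
Augmenting path L3→R1 (+1); matched 2.
Augmenting path L4→R3 (+1); matched 3.
Augmenting path L5→R3→L4→R5 (+1); matched 4.
No augmenting path remains; maximum matching = 4.
König certificate: {L3, L4, L5, R2} is a vertex cover of size 4 (every listed pair touches it), so no matching can be larger.

4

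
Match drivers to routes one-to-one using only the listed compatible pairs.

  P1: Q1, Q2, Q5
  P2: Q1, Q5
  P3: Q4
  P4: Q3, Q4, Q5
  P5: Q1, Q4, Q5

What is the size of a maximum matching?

Unit-capacity flow: source→left, listed edges, right→sink; max matching = max flow.
Augmenting path P1→Q1 (+1); matched 1.
Augmenting path P2→Q5 (+1); matched 2.
Augmenting path P3→Q4 (+1); matched 3.
Augmenting path P4→Q3 (+1); matched 4.
Augmenting path P5→Q1→P1→Q2 (+1); matched 5.
No augmenting path remains; maximum matching = 5.
König certificate: {P1, P2, P3, P4, P5} is a vertex cover of size 5 (every listed pair touches it), so no matching can be larger.

5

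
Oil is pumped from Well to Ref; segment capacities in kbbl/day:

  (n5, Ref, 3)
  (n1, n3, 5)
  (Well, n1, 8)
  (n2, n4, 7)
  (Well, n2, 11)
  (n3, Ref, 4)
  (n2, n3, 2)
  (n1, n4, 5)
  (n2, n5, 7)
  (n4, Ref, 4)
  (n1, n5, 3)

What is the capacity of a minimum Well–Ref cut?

Augment Well→n1→n3→Ref: bottleneck 4, flow now 4.
Augment Well→n1→n4→Ref: bottleneck 4, flow now 8.
Augment Well→n2→n5→Ref: bottleneck 3, flow now 11.
No augmenting path remains; maximum flow = 11.
By max-flow min-cut, the minimum cut capacity equals the max flow.
In the residual graph, reachable from Well: {Well, n1, n2, n3, n4, n5}.
Min-cut edges: n3→Ref (4), n4→Ref (4), n5→Ref (3); capacity 4 + 4 + 3 = 11.

11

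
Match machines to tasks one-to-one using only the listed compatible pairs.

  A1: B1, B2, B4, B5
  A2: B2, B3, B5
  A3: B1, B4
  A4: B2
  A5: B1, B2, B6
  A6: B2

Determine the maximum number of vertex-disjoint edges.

Unit-capacity flow: source→left, listed edges, right→sink; max matching = max flow.
Augmenting path A1→B1 (+1); matched 1.
Augmenting path A2→B2 (+1); matched 2.
Augmenting path A3→B4 (+1); matched 3.
Augmenting path A5→B6 (+1); matched 4.
Augmenting path A4→B2→A2→B3 (+1); matched 5.
No augmenting path remains; maximum matching = 5.
König certificate: {A1, A2, A3, A5, B2} is a vertex cover of size 5 (every listed pair touches it), so no matching can be larger.

5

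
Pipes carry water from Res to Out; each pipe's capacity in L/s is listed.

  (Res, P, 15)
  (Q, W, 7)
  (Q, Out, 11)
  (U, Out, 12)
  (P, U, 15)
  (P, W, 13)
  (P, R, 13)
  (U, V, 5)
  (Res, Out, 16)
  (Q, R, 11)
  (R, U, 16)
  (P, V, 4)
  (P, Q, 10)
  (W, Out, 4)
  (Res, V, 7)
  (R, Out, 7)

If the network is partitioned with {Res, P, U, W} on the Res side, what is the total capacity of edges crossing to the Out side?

Edges leaving {Res, P, U, W}: Res→V (7), Res→Out (16), P→Q (10), P→R (13), P→V (4), U→V (5), U→Out (12), W→Out (4).
Cut capacity = 7 + 16 + 10 + 13 + 4 + 5 + 12 + 4 = 71.

71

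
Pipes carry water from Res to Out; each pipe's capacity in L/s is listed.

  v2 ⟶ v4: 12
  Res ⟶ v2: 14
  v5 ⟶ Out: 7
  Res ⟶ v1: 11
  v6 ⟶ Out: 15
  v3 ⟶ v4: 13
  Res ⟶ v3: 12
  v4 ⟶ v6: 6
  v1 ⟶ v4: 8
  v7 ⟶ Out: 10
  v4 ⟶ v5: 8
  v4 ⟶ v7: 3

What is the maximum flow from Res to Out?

Augment Res→v1→v4→v5→Out: bottleneck 7, flow now 7.
Augment Res→v1→v4→v6→Out: bottleneck 1, flow now 8.
Augment Res→v2→v4→v6→Out: bottleneck 5, flow now 13.
Augment Res→v2→v4→v7→Out: bottleneck 3, flow now 16.
No augmenting path remains; maximum flow = 16.
In the residual graph, reachable from Res: {Res, v1, v2, v3, v4, v5}.
Min-cut edges: v4→v6 (6), v4→v7 (3), v5→Out (7); capacity 6 + 3 + 7 = 16.
This cut is saturated, so no flow can exceed 16.

16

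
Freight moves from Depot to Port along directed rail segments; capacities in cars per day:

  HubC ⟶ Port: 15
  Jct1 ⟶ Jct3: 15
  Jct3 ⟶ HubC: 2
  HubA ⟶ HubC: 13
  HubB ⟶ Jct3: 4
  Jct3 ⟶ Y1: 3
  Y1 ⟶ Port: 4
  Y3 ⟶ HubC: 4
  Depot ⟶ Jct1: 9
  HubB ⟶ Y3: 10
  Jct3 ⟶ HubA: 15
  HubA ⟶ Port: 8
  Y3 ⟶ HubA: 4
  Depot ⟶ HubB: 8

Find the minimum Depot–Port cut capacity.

Augment Depot→HubB→Y3→HubA→Port: bottleneck 4, flow now 4.
Augment Depot→HubB→Y3→HubC→Port: bottleneck 4, flow now 8.
Augment Depot→Jct1→Jct3→HubA→Port: bottleneck 4, flow now 12.
Augment Depot→Jct1→Jct3→Y1→Port: bottleneck 3, flow now 15.
Augment Depot→Jct1→Jct3→HubC→Port: bottleneck 2, flow now 17.
No augmenting path remains; maximum flow = 17.
By max-flow min-cut, the minimum cut capacity equals the max flow.
In the residual graph, reachable from Depot: {Depot}.
Min-cut edges: Depot→HubB (8), Depot→Jct1 (9); capacity 8 + 9 = 17.

17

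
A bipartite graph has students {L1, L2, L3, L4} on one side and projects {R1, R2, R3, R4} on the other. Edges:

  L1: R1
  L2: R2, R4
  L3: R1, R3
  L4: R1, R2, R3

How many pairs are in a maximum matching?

Unit-capacity flow: source→left, listed edges, right→sink; max matching = max flow.
Augmenting path L1→R1 (+1); matched 1.
Augmenting path L2→R2 (+1); matched 2.
Augmenting path L3→R3 (+1); matched 3.
Augmenting path L4→R2→L2→R4 (+1); matched 4.
No augmenting path remains; maximum matching = 4.
König certificate: {L1, L2, L3, L4} is a vertex cover of size 4 (every listed pair touches it), so no matching can be larger.

4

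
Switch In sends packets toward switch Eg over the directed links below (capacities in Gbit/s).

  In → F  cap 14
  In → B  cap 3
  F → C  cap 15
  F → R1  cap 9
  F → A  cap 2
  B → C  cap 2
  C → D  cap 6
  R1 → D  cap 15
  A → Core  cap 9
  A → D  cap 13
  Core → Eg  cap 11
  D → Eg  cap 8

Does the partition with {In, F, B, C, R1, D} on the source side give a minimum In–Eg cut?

Yes — it is a minimum cut (capacity 10).

Given cut capacity: 2 + 8 = 10.
Augment In→F→C→D→Eg: bottleneck 6, flow now 6.
Augment In→F→R1→D→Eg: bottleneck 2, flow now 8.
Augment In→F→A→Core→Eg: bottleneck 2, flow now 10.
No augmenting path remains; maximum flow = 10.
Cut capacity 10 equals the max flow, so it is a minimum cut.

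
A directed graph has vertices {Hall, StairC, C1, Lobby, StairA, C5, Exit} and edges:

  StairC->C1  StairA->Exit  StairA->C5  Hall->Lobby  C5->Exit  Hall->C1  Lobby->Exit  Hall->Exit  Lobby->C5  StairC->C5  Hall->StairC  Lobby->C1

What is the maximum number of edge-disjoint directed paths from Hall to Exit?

Assign every edge capacity 1; by Menger, the answer equals the max flow.
Path Hall→Exit (+1); total 1.
Path Hall→Lobby→Exit (+1); total 2.
Path Hall→StairC→C5→Exit (+1); total 3.
No residual Hall→Exit path; max flow = 3.
Certifying cut of size 3: {Hall→Exit, Hall→Lobby, Hall→StairC}.

3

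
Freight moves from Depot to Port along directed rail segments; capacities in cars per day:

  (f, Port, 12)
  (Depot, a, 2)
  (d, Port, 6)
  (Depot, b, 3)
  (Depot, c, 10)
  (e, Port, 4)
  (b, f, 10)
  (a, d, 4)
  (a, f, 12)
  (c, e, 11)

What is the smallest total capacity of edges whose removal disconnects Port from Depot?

Augment Depot→a→d→Port: bottleneck 2, flow now 2.
Augment Depot→b→f→Port: bottleneck 3, flow now 5.
Augment Depot→c→e→Port: bottleneck 4, flow now 9.
No augmenting path remains; maximum flow = 9.
By max-flow min-cut, the minimum cut capacity equals the max flow.
In the residual graph, reachable from Depot: {Depot, c, e}.
Min-cut edges: Depot→a (2), Depot→b (3), e→Port (4); capacity 2 + 3 + 4 = 9.

9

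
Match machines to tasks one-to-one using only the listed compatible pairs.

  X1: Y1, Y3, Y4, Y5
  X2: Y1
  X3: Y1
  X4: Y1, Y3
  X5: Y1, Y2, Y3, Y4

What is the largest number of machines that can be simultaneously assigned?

4

Unit-capacity flow: source→left, listed edges, right→sink; max matching = max flow.
Augmenting path X1→Y1 (+1); matched 1.
Augmenting path X4→Y3 (+1); matched 2.
Augmenting path X5→Y2 (+1); matched 3.
Augmenting path X2→Y1→X1→Y4 (+1); matched 4.
No augmenting path remains; maximum matching = 4.
König certificate: {X1, X4, X5, Y1} is a vertex cover of size 4 (every listed pair touches it), so no matching can be larger.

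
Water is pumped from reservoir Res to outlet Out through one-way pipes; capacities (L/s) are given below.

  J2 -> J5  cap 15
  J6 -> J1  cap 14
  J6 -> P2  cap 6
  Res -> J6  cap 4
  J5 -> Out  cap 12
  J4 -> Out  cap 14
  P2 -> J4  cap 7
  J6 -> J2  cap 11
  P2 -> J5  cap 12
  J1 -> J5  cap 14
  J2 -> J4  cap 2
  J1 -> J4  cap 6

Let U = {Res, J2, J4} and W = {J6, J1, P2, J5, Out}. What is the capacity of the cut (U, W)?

Edges leaving {Res, J2, J4}: Res→J6 (4), J2→J5 (15), J4→Out (14).
Cut capacity = 4 + 15 + 14 = 33.

33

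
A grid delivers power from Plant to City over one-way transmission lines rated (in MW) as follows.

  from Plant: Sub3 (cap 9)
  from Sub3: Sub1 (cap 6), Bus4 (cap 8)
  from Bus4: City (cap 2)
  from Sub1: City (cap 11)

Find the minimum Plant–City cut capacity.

Augment Plant→Sub3→Bus4→City: bottleneck 2, flow now 2.
Augment Plant→Sub3→Sub1→City: bottleneck 6, flow now 8.
No augmenting path remains; maximum flow = 8.
By max-flow min-cut, the minimum cut capacity equals the max flow.
In the residual graph, reachable from Plant: {Plant, Sub3, Bus4}.
Min-cut edges: Sub3→Sub1 (6), Bus4→City (2); capacity 6 + 2 = 8.

8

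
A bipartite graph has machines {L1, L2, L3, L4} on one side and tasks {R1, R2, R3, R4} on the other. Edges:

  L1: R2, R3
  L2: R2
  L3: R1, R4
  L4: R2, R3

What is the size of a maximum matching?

3

Unit-capacity flow: source→left, listed edges, right→sink; max matching = max flow.
Augmenting path L1→R2 (+1); matched 1.
Augmenting path L3→R1 (+1); matched 2.
Augmenting path L4→R3 (+1); matched 3.
No augmenting path remains; maximum matching = 3.
König certificate: {L3, R2, R3} is a vertex cover of size 3 (every listed pair touches it), so no matching can be larger.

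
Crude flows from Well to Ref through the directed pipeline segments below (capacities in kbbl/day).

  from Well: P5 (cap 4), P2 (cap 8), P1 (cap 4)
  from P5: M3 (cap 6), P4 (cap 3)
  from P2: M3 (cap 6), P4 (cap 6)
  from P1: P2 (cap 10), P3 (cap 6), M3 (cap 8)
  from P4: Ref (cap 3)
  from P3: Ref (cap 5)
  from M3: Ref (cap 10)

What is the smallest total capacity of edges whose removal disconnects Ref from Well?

Augment Well→P5→P4→Ref: bottleneck 3, flow now 3.
Augment Well→P5→M3→Ref: bottleneck 1, flow now 4.
Augment Well→P2→M3→Ref: bottleneck 6, flow now 10.
Augment Well→P1→P3→Ref: bottleneck 4, flow now 14.
Augment Well→P2→P4→P5→M3→Ref: bottleneck 2, flow now 16. (uses reverse residual edge)
No augmenting path remains; maximum flow = 16.
By max-flow min-cut, the minimum cut capacity equals the max flow.
In the residual graph, reachable from Well: {Well}.
Min-cut edges: Well→P5 (4), Well→P2 (8), Well→P1 (4); capacity 4 + 8 + 4 = 16.

16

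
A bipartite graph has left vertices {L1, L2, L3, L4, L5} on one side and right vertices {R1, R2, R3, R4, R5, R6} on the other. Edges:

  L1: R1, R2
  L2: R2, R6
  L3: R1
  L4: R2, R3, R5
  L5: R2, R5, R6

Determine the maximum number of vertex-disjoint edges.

5

Unit-capacity flow: source→left, listed edges, right→sink; max matching = max flow.
Augmenting path L1→R1 (+1); matched 1.
Augmenting path L2→R2 (+1); matched 2.
Augmenting path L4→R3 (+1); matched 3.
Augmenting path L5→R5 (+1); matched 4.
Augmenting path L3→R1→L1→R2→L2→R6 (+1); matched 5.
No augmenting path remains; maximum matching = 5.
König certificate: {L1, L2, L3, L4, L5} is a vertex cover of size 5 (every listed pair touches it), so no matching can be larger.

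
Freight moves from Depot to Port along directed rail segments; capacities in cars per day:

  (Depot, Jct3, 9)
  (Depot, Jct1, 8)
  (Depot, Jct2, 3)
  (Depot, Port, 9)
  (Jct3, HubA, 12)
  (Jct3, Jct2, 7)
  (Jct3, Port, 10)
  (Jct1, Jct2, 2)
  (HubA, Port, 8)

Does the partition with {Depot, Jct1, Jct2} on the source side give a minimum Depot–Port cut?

Yes — it is a minimum cut (capacity 18).

Given cut capacity: 9 + 9 = 18.
Augment Depot→Port: bottleneck 9, flow now 9.
Augment Depot→Jct3→Port: bottleneck 9, flow now 18.
No augmenting path remains; maximum flow = 18.
Cut capacity 18 equals the max flow, so it is a minimum cut.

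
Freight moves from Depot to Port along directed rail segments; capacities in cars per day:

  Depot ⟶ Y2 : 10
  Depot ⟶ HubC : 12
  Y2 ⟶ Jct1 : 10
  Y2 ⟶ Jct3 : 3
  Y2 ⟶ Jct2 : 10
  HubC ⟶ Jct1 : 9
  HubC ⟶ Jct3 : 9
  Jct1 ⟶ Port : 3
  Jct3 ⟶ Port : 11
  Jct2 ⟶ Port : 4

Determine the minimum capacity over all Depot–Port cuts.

18

Augment Depot→Y2→Jct1→Port: bottleneck 3, flow now 3.
Augment Depot→Y2→Jct3→Port: bottleneck 3, flow now 6.
Augment Depot→Y2→Jct2→Port: bottleneck 4, flow now 10.
Augment Depot→HubC→Jct3→Port: bottleneck 8, flow now 18.
No augmenting path remains; maximum flow = 18.
By max-flow min-cut, the minimum cut capacity equals the max flow.
In the residual graph, reachable from Depot: {Depot, Y2, HubC, Jct1, Jct3, Jct2}.
Min-cut edges: Jct1→Port (3), Jct3→Port (11), Jct2→Port (4); capacity 3 + 11 + 4 = 18.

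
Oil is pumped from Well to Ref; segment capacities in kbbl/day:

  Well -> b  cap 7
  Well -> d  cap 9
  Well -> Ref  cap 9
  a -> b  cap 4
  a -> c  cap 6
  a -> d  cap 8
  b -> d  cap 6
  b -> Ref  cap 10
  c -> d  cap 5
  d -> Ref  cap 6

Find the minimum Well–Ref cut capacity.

22

Augment Well→Ref: bottleneck 9, flow now 9.
Augment Well→b→Ref: bottleneck 7, flow now 16.
Augment Well→d→Ref: bottleneck 6, flow now 22.
No augmenting path remains; maximum flow = 22.
By max-flow min-cut, the minimum cut capacity equals the max flow.
In the residual graph, reachable from Well: {Well, d}.
Min-cut edges: Well→b (7), Well→Ref (9), d→Ref (6); capacity 7 + 9 + 6 = 22.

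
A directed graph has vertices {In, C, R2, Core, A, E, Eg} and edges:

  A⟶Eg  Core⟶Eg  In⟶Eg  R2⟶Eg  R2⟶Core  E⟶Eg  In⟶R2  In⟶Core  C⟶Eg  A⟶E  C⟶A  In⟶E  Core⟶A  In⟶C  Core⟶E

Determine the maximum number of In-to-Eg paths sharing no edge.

5

Assign every edge capacity 1; by Menger, the answer equals the max flow.
Path In→Eg (+1); total 1.
Path In→C→Eg (+1); total 2.
Path In→R2→Eg (+1); total 3.
Path In→Core→Eg (+1); total 4.
Path In→E→Eg (+1); total 5.
No residual In→Eg path; max flow = 5.
Certifying cut of size 5: {In→C, In→Core, In→E, In→Eg, In→R2}.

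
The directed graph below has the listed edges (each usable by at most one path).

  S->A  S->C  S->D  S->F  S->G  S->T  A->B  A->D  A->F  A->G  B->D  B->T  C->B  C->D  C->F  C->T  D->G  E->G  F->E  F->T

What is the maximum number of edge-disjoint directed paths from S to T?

4

Assign every edge capacity 1; by Menger, the answer equals the max flow.
Path S→T (+1); total 1.
Path S→C→T (+1); total 2.
Path S→F→T (+1); total 3.
Path S→A→B→T (+1); total 4.
No residual S→T path; max flow = 4.
Certifying cut of size 4: {S→A, S→C, S→F, S→T}.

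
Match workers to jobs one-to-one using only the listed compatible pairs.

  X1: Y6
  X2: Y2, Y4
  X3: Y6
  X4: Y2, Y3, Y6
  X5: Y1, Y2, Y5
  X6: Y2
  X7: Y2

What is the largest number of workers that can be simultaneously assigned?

Unit-capacity flow: source→left, listed edges, right→sink; max matching = max flow.
Augmenting path X1→Y6 (+1); matched 1.
Augmenting path X2→Y2 (+1); matched 2.
Augmenting path X4→Y3 (+1); matched 3.
Augmenting path X5→Y1 (+1); matched 4.
Augmenting path X6→Y2→X2→Y4 (+1); matched 5.
No augmenting path remains; maximum matching = 5.
König certificate: {X2, X4, X5, Y2, Y6} is a vertex cover of size 5 (every listed pair touches it), so no matching can be larger.

5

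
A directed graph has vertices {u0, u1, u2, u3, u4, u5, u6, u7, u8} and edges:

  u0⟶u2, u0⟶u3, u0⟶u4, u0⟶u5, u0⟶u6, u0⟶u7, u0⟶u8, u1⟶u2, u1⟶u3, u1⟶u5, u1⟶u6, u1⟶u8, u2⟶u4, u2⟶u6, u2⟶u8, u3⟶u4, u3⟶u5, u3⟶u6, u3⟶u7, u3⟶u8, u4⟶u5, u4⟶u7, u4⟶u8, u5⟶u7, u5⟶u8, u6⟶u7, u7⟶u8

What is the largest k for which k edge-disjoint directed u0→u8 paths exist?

6

Assign every edge capacity 1; by Menger, the answer equals the max flow.
Path u0→u8 (+1); total 1.
Path u0→u2→u8 (+1); total 2.
Path u0→u3→u8 (+1); total 3.
Path u0→u4→u8 (+1); total 4.
Path u0→u5→u8 (+1); total 5.
Path u0→u7→u8 (+1); total 6.
No residual u0→u8 path; max flow = 6.
Certifying cut of size 6: {u0→u2, u0→u3, u0→u4, u0→u5, u0→u8, u7→u8}.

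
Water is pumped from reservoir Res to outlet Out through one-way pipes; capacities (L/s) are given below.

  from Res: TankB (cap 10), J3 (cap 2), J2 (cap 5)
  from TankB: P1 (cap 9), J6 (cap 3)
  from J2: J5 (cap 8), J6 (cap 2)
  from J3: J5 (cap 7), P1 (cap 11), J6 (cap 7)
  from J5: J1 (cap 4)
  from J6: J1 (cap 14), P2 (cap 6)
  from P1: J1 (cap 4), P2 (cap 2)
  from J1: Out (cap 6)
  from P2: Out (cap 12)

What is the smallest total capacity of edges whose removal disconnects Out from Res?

Augment Res→TankB→J6→J1→Out: bottleneck 3, flow now 3.
Augment Res→TankB→P1→J1→Out: bottleneck 3, flow now 6.
Augment Res→TankB→P1→P2→Out: bottleneck 2, flow now 8.
Augment Res→J2→J6→P2→Out: bottleneck 2, flow now 10.
Augment Res→J3→J6→P2→Out: bottleneck 2, flow now 12.
Augment Res→TankB→P1→J1→J6→P2→Out: bottleneck 1, flow now 13. (uses reverse residual edge)
Augment Res→J2→J5→J1→J6→P2→Out: bottleneck 1, flow now 14. (uses reverse residual edge)
No augmenting path remains; maximum flow = 14.
By max-flow min-cut, the minimum cut capacity equals the max flow.
In the residual graph, reachable from Res: {Res, TankB, J2, J3, J5, J6, P1, J1}.
Min-cut edges: J6→P2 (6), P1→P2 (2), J1→Out (6); capacity 6 + 2 + 6 = 14.

14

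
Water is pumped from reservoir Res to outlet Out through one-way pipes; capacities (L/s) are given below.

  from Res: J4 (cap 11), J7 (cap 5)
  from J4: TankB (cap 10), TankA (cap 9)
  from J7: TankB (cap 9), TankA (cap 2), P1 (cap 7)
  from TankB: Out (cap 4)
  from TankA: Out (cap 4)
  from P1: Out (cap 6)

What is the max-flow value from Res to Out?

Augment Res→J4→TankB→Out: bottleneck 4, flow now 4.
Augment Res→J4→TankA→Out: bottleneck 4, flow now 8.
Augment Res→J7→P1→Out: bottleneck 5, flow now 13.
No augmenting path remains; maximum flow = 13.
In the residual graph, reachable from Res: {Res, J4, TankB, TankA}.
Min-cut edges: Res→J7 (5), TankB→Out (4), TankA→Out (4); capacity 5 + 4 + 4 = 13.
This cut is saturated, so no flow can exceed 13.

13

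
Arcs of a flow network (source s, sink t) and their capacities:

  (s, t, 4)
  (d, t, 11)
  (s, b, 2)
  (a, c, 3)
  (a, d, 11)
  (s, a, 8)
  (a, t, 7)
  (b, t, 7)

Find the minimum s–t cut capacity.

14

Augment s→t: bottleneck 4, flow now 4.
Augment s→a→t: bottleneck 7, flow now 11.
Augment s→b→t: bottleneck 2, flow now 13.
Augment s→a→d→t: bottleneck 1, flow now 14.
No augmenting path remains; maximum flow = 14.
By max-flow min-cut, the minimum cut capacity equals the max flow.
In the residual graph, reachable from s: {s}.
Min-cut edges: s→a (8), s→b (2), s→t (4); capacity 8 + 2 + 4 = 14.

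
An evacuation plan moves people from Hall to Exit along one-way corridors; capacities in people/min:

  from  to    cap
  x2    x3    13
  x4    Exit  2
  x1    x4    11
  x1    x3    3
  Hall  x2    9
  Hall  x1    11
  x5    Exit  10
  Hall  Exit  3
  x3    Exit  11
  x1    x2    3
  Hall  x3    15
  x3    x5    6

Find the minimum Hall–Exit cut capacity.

Augment Hall→Exit: bottleneck 3, flow now 3.
Augment Hall→x3→Exit: bottleneck 11, flow now 14.
Augment Hall→x1→x4→Exit: bottleneck 2, flow now 16.
Augment Hall→x3→x5→Exit: bottleneck 4, flow now 20.
Augment Hall→x1→x3→x5→Exit: bottleneck 2, flow now 22.
No augmenting path remains; maximum flow = 22.
By max-flow min-cut, the minimum cut capacity equals the max flow.
In the residual graph, reachable from Hall: {Hall, x1, x2, x3, x4}.
Min-cut edges: Hall→Exit (3), x3→x5 (6), x3→Exit (11), x4→Exit (2); capacity 3 + 6 + 11 + 2 = 22.

22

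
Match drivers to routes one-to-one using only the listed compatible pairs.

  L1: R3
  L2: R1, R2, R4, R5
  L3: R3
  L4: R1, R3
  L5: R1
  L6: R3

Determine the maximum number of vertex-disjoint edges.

Unit-capacity flow: source→left, listed edges, right→sink; max matching = max flow.
Augmenting path L1→R3 (+1); matched 1.
Augmenting path L2→R1 (+1); matched 2.
Augmenting path L4→R1→L2→R2 (+1); matched 3.
No augmenting path remains; maximum matching = 3.
König certificate: {L2, R1, R3} is a vertex cover of size 3 (every listed pair touches it), so no matching can be larger.

3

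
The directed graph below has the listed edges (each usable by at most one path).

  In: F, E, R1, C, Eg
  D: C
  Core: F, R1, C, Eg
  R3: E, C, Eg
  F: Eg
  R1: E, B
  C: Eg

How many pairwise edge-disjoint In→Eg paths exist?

Assign every edge capacity 1; by Menger, the answer equals the max flow.
Path In→Eg (+1); total 1.
Path In→F→Eg (+1); total 2.
Path In→C→Eg (+1); total 3.
No residual In→Eg path; max flow = 3.
Certifying cut of size 3: {In→C, In→Eg, In→F}.

3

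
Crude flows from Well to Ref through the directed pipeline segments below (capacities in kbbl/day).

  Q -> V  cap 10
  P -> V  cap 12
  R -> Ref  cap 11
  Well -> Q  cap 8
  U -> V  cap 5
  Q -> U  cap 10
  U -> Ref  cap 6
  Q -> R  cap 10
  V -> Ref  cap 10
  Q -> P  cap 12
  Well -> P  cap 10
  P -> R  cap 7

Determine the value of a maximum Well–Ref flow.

Augment Well→P→R→Ref: bottleneck 7, flow now 7.
Augment Well→P→V→Ref: bottleneck 3, flow now 10.
Augment Well→Q→R→Ref: bottleneck 4, flow now 14.
Augment Well→Q→U→Ref: bottleneck 4, flow now 18.
No augmenting path remains; maximum flow = 18.
In the residual graph, reachable from Well: {Well}.
Min-cut edges: Well→P (10), Well→Q (8); capacity 10 + 8 = 18.
This cut is saturated, so no flow can exceed 18.

18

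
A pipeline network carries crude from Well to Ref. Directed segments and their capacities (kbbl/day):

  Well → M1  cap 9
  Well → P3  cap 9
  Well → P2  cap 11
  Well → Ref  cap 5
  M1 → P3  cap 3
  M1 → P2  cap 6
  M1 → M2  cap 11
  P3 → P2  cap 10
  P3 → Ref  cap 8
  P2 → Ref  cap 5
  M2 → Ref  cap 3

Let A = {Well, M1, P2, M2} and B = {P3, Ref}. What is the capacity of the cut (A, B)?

25

Edges leaving {Well, M1, P2, M2}: Well→P3 (9), Well→Ref (5), M1→P3 (3), P2→Ref (5), M2→Ref (3).
Cut capacity = 9 + 5 + 3 + 5 + 3 = 25.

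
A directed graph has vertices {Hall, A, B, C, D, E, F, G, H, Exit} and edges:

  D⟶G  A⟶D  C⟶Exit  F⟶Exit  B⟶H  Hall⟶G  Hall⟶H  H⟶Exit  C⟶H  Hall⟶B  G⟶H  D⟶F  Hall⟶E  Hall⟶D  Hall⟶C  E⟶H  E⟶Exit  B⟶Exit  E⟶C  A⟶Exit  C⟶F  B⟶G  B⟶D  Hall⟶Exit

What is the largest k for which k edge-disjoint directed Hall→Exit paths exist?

6

Assign every edge capacity 1; by Menger, the answer equals the max flow.
Path Hall→Exit (+1); total 1.
Path Hall→B→Exit (+1); total 2.
Path Hall→C→Exit (+1); total 3.
Path Hall→E→Exit (+1); total 4.
Path Hall→H→Exit (+1); total 5.
Path Hall→D→F→Exit (+1); total 6.
No residual Hall→Exit path; max flow = 6.
Certifying cut of size 6: {H→Exit, Hall→B, Hall→C, Hall→D, Hall→E, Hall→Exit}.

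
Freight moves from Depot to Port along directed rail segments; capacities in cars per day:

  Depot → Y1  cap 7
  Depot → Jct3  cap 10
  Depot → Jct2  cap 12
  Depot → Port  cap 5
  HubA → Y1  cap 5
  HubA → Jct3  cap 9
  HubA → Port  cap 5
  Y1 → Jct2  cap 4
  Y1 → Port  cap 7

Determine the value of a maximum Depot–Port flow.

Augment Depot→Port: bottleneck 5, flow now 5.
Augment Depot→Y1→Port: bottleneck 7, flow now 12.
No augmenting path remains; maximum flow = 12.
In the residual graph, reachable from Depot: {Depot, Jct3, Jct2}.
Min-cut edges: Depot→Y1 (7), Depot→Port (5); capacity 7 + 5 = 12.
This cut is saturated, so no flow can exceed 12.

12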